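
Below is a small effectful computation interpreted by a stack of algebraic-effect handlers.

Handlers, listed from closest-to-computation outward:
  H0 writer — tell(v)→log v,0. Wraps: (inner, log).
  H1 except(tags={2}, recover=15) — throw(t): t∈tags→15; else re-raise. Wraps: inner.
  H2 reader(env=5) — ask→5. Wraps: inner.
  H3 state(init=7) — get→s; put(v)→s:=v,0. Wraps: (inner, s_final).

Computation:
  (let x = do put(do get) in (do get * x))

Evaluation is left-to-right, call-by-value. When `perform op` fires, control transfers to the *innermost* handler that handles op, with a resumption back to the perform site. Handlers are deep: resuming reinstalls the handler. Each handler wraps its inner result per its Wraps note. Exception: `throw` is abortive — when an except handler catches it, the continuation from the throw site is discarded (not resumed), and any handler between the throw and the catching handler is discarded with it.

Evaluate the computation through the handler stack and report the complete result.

Step-by-step:
get @ H3 ⇒ 7
put(7) @ H3 ⇒ s:=7
get @ H3 ⇒ 7
H0 returns (0, ())
H1 returns (0, ())
H2 returns (0, ())
H3 returns ((0, ()), 7)
= ((0, ()), 7)

Answer: ((0, ()), 7)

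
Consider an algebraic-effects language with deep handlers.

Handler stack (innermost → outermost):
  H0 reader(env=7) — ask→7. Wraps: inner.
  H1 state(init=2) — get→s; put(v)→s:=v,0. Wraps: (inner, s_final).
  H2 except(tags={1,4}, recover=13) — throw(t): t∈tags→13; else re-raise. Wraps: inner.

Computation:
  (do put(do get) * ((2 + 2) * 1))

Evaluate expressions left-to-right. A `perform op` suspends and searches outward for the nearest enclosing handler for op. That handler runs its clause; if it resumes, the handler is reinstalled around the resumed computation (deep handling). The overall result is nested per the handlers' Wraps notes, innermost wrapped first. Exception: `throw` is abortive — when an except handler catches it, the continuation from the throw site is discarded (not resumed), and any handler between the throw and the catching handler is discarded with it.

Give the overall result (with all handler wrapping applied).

Working:
get @ H1 ⇒ 2
put(2) @ H1 ⇒ s:=2
H0 returns 0
H1 returns (0, 2)
H2 returns (0, 2)
= (0, 2)

Answer: (0, 2)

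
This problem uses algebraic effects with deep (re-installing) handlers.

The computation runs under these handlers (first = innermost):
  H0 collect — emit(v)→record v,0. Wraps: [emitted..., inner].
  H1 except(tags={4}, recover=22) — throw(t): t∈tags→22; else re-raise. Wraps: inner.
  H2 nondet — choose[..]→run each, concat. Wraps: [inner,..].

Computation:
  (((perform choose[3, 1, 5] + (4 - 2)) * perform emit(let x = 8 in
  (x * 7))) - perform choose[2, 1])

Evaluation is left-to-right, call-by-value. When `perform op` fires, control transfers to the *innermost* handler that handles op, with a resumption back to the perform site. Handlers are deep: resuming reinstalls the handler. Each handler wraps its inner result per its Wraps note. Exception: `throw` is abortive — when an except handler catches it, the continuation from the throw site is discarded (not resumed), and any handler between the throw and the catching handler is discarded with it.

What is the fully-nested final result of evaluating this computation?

Working:
choose[3, 1, 5] @ H2
  branch[0] choose=3:
    emit(56) @ H0 ⇒ out+=56
    choose[2, 1] @ H2
      branch[0] choose=2:
        H0 returns [56, -2]
        H1 returns [56, -2]
        H2 returns [[56, -2]]
      branch[1] choose=1:
        H0 returns [56, -1]
        H1 returns [56, -1]
        H2 returns [[56, -1]]
  branch[1] choose=1:
    emit(56) @ H0 ⇒ out+=56
    choose[2, 1] @ H2
      branch[0] choose=2:
        H0 returns [56, -2]
        H1 returns [56, -2]
        H2 returns [[56, -2]]
      branch[1] choose=1:
        H0 returns [56, -1]
        H1 returns [56, -1]
        H2 returns [[56, -1]]
  branch[2] choose=5:
    emit(56) @ H0 ⇒ out+=56
    choose[2, 1] @ H2
      branch[0] choose=2:
        H0 returns [56, -2]
        H1 returns [56, -2]
        H2 returns [[56, -2]]
      branch[1] choose=1:
        H0 returns [56, -1]
        H1 returns [56, -1]
        H2 returns [[56, -1]]
= [[56, -2], [56, -1], [56, -2], [56, -1], [56, -2], [56, -1]]

Answer: [[56, -2], [56, -1], [56, -2], [56, -1], [56, -2], [56, -1]]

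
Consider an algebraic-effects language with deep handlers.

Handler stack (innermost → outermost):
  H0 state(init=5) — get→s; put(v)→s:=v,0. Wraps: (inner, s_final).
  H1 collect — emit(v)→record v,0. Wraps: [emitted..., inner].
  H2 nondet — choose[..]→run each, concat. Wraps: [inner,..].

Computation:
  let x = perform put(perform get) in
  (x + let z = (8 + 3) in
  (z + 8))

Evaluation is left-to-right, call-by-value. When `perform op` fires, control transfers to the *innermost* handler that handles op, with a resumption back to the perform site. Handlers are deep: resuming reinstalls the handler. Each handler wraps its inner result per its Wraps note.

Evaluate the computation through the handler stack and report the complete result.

Answer: [[(19, 5)]]

Working:
get @ H0 ⇒ 5
put(5) @ H0 ⇒ s:=5
H0 returns (19, 5)
H1 returns [(19, 5)]
H2 returns [[(19, 5)]]
= [[(19, 5)]]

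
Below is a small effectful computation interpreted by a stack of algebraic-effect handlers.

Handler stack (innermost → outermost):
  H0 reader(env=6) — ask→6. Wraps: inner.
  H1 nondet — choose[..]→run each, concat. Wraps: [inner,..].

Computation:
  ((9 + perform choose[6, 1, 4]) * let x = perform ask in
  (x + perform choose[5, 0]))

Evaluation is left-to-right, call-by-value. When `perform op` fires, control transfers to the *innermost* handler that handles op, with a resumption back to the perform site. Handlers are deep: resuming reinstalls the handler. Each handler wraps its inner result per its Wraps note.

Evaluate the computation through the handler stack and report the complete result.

Answer: [165, 90, 110, 60, 143, 78]

Evaluation trace:
choose[6, 1, 4] @ H1
  branch[0] choose=6:
    ask @ H0 ⇒ 6
    choose[5, 0] @ H1
      branch[0] choose=5:
        H0 returns 165
        H1 returns [165]
      branch[1] choose=0:
        H0 returns 90
        H1 returns [90]
  branch[1] choose=1:
    ask @ H0 ⇒ 6
    choose[5, 0] @ H1
      branch[0] choose=5:
        H0 returns 110
        H1 returns [110]
      branch[1] choose=0:
        H0 returns 60
        H1 returns [60]
  branch[2] choose=4:
    ask @ H0 ⇒ 6
    choose[5, 0] @ H1
      branch[0] choose=5:
        H0 returns 143
        H1 returns [143]
      branch[1] choose=0:
        H0 returns 78
        H1 returns [78]
= [165, 90, 110, 60, 143, 78]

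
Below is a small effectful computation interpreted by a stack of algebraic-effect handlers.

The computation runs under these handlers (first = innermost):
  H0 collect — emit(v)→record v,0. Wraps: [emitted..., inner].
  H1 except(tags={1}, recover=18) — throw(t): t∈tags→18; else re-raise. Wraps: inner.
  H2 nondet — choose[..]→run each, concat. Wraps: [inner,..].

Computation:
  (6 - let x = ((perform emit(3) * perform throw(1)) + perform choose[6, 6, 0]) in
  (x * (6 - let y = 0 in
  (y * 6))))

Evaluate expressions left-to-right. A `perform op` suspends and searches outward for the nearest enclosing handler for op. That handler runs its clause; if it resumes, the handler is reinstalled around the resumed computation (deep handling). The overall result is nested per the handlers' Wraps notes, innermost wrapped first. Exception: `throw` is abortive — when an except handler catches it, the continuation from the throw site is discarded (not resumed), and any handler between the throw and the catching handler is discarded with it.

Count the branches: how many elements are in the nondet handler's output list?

Answer: 1

Evaluation trace:
emit(3) @ H0 ⇒ out+=3
throw(1) @ H1 caught ⇒ 18
H2 returns [18]
= [18]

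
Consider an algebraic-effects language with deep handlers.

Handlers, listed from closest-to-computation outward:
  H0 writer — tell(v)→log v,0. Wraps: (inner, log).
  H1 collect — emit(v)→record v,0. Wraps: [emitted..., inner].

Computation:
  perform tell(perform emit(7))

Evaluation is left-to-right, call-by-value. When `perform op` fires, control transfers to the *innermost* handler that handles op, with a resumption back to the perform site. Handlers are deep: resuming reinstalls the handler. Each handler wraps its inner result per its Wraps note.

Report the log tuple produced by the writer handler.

Answer: (0)

Step-by-step:
emit(7) @ H1 ⇒ out+=7
tell(0) @ H0 ⇒ log+=0
H0 returns (0, (0))
H1 returns [7, (0, (0))]
= [7, (0, (0))]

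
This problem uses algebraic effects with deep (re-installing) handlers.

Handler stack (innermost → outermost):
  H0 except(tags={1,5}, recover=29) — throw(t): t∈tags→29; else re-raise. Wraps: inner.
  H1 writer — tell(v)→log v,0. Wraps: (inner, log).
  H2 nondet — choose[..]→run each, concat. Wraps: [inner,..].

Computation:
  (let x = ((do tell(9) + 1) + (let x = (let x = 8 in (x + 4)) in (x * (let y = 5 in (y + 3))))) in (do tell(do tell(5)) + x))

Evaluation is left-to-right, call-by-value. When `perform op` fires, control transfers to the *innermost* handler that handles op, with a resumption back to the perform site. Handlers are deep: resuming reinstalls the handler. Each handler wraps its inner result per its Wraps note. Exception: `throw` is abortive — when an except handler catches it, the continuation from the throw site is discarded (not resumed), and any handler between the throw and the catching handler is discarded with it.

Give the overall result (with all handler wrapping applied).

Answer: [(97, (9, 5, 0))]

Evaluation trace:
tell(9) @ H1 ⇒ log+=9
tell(5) @ H1 ⇒ log+=5
tell(0) @ H1 ⇒ log+=0
H0 returns 97
H1 returns (97, (9, 5, 0))
H2 returns [(97, (9, 5, 0))]
= [(97, (9, 5, 0))]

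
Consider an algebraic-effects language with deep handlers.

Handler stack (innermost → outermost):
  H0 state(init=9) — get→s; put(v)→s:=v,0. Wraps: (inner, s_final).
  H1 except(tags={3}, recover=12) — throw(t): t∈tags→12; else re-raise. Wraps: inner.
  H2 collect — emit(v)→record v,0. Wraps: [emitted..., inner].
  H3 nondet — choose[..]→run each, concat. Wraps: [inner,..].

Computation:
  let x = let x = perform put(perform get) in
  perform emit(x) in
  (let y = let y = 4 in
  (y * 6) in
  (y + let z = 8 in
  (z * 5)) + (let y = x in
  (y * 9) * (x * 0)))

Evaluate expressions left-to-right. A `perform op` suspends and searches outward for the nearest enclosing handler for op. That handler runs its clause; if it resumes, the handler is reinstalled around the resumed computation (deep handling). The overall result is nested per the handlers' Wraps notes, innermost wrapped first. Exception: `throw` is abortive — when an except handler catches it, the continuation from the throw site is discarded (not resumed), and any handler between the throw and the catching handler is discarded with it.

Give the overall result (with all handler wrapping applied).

Answer: [[0, (64, 9)]]

Working:
get @ H0 ⇒ 9
put(9) @ H0 ⇒ s:=9
emit(0) @ H2 ⇒ out+=0
H0 returns (64, 9)
H1 returns (64, 9)
H2 returns [0, (64, 9)]
H3 returns [[0, (64, 9)]]
= [[0, (64, 9)]]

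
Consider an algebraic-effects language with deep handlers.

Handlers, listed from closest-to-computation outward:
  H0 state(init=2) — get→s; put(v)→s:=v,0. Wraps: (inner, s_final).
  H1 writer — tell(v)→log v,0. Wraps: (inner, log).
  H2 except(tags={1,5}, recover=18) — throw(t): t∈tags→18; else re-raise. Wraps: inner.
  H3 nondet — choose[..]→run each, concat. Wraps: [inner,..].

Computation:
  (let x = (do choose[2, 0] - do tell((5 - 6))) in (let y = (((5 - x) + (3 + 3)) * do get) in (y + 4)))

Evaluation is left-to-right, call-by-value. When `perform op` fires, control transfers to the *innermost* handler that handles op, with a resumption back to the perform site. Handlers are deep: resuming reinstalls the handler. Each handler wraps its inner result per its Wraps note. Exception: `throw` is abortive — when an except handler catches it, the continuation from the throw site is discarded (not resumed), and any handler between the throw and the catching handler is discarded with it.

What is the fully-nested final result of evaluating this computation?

Step-by-step:
choose[2, 0] @ H3
  branch[0] choose=2:
    tell(-1) @ H1 ⇒ log+=-1
    get @ H0 ⇒ 2
    H0 returns (22, 2)
    H1 returns ((22, 2), (-1))
    H2 returns ((22, 2), (-1))
    H3 returns [((22, 2), (-1))]
  branch[1] choose=0:
    tell(-1) @ H1 ⇒ log+=-1
    get @ H0 ⇒ 2
    H0 returns (26, 2)
    H1 returns ((26, 2), (-1))
    H2 returns ((26, 2), (-1))
    H3 returns [((26, 2), (-1))]
= [((22, 2), (-1)), ((26, 2), (-1))]

Answer: [((22, 2), (-1)), ((26, 2), (-1))]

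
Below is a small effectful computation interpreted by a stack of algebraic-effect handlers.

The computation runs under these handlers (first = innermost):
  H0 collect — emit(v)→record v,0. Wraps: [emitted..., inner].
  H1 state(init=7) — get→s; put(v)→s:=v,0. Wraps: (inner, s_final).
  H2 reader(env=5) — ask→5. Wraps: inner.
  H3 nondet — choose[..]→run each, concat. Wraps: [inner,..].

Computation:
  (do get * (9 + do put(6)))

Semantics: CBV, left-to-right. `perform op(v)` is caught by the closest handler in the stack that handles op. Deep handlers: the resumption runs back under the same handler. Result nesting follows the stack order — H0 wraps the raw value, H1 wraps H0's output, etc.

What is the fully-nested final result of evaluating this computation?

Answer: [([63], 6)]

Evaluation trace:
get @ H1 ⇒ 7
put(6) @ H1 ⇒ s:=6
H0 returns [63]
H1 returns ([63], 6)
H2 returns ([63], 6)
H3 returns [([63], 6)]
= [([63], 6)]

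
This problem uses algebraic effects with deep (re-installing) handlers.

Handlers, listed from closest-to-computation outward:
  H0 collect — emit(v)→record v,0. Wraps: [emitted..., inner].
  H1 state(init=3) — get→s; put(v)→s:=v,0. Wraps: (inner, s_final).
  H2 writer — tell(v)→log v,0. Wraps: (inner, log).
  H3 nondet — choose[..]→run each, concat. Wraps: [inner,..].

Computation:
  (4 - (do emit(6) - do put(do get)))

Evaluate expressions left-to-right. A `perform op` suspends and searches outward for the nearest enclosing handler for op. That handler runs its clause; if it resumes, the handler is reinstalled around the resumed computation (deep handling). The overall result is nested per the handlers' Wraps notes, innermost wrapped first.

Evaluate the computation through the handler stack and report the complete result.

Step-by-step:
emit(6) @ H0 ⇒ out+=6
get @ H1 ⇒ 3
put(3) @ H1 ⇒ s:=3
H0 returns [6, 4]
H1 returns ([6, 4], 3)
H2 returns (([6, 4], 3), ())
H3 returns [(([6, 4], 3), ())]
= [(([6, 4], 3), ())]

Answer: [(([6, 4], 3), ())]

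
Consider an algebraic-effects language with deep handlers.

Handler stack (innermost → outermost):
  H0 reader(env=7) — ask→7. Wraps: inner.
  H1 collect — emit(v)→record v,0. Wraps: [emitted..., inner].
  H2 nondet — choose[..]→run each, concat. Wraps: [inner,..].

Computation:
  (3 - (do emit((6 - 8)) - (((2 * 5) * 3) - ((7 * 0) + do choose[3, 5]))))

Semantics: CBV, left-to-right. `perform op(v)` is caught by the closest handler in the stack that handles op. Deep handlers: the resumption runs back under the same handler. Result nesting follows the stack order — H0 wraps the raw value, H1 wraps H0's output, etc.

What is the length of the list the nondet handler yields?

Answer: 2

Evaluation trace:
emit(-2) @ H1 ⇒ out+=-2
choose[3, 5] @ H2
  branch[0] choose=3:
    H0 returns 30
    H1 returns [-2, 30]
    H2 returns [[-2, 30]]
  branch[1] choose=5:
    H0 returns 28
    H1 returns [-2, 28]
    H2 returns [[-2, 28]]
= [[-2, 30], [-2, 28]]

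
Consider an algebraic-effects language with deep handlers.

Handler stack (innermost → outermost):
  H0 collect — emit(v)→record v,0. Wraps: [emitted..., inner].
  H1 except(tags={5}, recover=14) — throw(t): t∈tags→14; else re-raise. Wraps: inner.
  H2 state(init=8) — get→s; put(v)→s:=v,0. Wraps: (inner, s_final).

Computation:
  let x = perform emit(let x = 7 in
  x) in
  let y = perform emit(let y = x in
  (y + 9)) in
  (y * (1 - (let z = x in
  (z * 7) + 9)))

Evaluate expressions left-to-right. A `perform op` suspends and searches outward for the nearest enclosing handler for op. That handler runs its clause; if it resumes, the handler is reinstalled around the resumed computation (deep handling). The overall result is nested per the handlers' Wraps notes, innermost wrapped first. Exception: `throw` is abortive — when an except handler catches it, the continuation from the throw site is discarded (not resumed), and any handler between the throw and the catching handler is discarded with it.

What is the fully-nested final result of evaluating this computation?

Working:
emit(7) @ H0 ⇒ out+=7
emit(9) @ H0 ⇒ out+=9
H0 returns [7, 9, 0]
H1 returns [7, 9, 0]
H2 returns ([7, 9, 0], 8)
= ([7, 9, 0], 8)

Answer: ([7, 9, 0], 8)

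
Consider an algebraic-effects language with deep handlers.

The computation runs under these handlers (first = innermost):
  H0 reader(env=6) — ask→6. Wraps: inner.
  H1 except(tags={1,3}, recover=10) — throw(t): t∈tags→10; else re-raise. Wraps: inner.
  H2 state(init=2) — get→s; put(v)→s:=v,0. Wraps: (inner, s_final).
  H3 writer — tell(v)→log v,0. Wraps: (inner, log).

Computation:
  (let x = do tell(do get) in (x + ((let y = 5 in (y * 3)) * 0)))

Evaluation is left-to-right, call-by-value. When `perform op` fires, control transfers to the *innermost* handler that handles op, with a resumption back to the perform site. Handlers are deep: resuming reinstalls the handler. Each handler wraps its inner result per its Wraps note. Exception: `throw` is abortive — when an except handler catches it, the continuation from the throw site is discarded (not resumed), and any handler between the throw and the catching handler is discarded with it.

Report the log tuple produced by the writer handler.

Answer: (2)

Evaluation trace:
get @ H2 ⇒ 2
tell(2) @ H3 ⇒ log+=2
H0 returns 0
H1 returns 0
H2 returns (0, 2)
H3 returns ((0, 2), (2))
= ((0, 2), (2))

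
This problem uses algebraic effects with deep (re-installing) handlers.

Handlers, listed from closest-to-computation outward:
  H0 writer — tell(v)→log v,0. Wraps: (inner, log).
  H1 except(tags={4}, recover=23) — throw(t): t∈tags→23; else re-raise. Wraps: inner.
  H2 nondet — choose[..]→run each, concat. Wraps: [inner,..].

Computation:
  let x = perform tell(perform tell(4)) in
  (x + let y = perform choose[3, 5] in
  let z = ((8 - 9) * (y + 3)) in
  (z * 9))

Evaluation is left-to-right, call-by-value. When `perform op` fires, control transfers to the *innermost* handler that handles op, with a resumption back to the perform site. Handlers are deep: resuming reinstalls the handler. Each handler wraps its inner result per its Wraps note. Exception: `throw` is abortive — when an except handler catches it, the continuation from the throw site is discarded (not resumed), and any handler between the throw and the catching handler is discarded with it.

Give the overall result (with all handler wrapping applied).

Evaluation trace:
tell(4) @ H0 ⇒ log+=4
tell(0) @ H0 ⇒ log+=0
choose[3, 5] @ H2
  branch[0] choose=3:
    H0 returns (-54, (4, 0))
    H1 returns (-54, (4, 0))
    H2 returns [(-54, (4, 0))]
  branch[1] choose=5:
    H0 returns (-72, (4, 0))
    H1 returns (-72, (4, 0))
    H2 returns [(-72, (4, 0))]
= [(-54, (4, 0)), (-72, (4, 0))]

Answer: [(-54, (4, 0)), (-72, (4, 0))]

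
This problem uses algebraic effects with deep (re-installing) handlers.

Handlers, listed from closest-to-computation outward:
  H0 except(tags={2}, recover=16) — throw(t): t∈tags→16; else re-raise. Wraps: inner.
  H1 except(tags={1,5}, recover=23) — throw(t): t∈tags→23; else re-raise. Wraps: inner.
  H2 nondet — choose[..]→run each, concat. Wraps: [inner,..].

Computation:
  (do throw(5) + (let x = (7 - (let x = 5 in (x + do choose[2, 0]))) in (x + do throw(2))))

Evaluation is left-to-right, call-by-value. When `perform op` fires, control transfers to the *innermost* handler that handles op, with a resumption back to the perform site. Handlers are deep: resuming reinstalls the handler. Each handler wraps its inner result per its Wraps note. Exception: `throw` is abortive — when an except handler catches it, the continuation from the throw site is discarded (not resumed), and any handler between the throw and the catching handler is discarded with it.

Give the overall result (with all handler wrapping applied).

Answer: [23]

Evaluation trace:
throw(5) @ H0 re-raised
throw(5) @ H1 caught ⇒ 23
H2 returns [23]
= [23]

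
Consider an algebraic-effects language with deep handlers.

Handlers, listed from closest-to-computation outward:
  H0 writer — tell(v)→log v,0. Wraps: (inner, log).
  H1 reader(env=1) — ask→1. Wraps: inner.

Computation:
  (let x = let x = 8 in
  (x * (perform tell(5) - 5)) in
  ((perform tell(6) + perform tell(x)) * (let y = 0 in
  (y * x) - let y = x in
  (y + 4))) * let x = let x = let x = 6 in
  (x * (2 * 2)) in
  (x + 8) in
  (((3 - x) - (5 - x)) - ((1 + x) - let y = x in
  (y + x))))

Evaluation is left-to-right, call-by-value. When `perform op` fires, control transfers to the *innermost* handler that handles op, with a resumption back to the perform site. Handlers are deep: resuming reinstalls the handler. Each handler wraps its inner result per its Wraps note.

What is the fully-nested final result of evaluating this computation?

Answer: (0, (5, 6, -40))

Step-by-step:
tell(5) @ H0 ⇒ log+=5
tell(6) @ H0 ⇒ log+=6
tell(-40) @ H0 ⇒ log+=-40
H0 returns (0, (5, 6, -40))
H1 returns (0, (5, 6, -40))
= (0, (5, 6, -40))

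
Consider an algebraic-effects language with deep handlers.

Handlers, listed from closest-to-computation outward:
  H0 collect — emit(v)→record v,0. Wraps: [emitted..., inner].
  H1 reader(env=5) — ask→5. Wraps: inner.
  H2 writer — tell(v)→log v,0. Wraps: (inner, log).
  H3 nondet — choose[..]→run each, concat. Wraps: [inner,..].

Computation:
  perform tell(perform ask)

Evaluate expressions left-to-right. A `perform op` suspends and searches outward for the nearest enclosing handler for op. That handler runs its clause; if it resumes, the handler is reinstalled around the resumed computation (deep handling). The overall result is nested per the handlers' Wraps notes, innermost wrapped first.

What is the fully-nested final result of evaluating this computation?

Working:
ask @ H1 ⇒ 5
tell(5) @ H2 ⇒ log+=5
H0 returns [0]
H1 returns [0]
H2 returns ([0], (5))
H3 returns [([0], (5))]
= [([0], (5))]

Answer: [([0], (5))]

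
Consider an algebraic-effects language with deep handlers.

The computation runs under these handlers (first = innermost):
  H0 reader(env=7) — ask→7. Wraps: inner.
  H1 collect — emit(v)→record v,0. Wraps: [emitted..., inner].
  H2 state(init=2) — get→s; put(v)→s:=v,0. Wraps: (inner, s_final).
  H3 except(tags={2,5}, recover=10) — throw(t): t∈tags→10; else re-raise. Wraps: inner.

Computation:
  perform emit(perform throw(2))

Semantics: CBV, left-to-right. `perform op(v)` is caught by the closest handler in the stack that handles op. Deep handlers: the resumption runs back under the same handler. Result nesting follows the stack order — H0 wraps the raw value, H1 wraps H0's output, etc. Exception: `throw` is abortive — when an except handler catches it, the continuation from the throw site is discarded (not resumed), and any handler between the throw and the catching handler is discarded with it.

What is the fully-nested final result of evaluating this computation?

Step-by-step:
throw(2) @ H3 caught ⇒ 10
= 10

Answer: 10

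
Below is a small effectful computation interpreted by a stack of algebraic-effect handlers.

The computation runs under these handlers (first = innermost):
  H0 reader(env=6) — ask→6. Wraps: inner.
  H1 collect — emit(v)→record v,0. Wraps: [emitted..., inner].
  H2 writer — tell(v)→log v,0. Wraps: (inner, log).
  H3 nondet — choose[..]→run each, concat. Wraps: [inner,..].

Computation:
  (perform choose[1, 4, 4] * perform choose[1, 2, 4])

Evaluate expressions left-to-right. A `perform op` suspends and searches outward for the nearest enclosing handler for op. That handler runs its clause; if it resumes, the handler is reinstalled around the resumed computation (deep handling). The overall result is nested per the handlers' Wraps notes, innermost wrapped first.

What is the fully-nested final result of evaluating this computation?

Answer: [([1], ()), ([2], ()), ([4], ()), ([4], ()), ([8], ()), ([16], ()), ([4], ()), ([8], ()), ([16], ())]

Evaluation trace:
choose[1, 4, 4] @ H3
  branch[0] choose=1:
    choose[1, 2, 4] @ H3
      branch[0] choose=1:
        H0 returns 1
        H1 returns [1]
        H2 returns ([1], ())
        H3 returns [([1], ())]
      branch[1] choose=2:
        H0 returns 2
        H1 returns [2]
        H2 returns ([2], ())
        H3 returns [([2], ())]
      branch[2] choose=4:
        H0 returns 4
        H1 returns [4]
        H2 returns ([4], ())
        H3 returns [([4], ())]
  branch[1] choose=4:
    choose[1, 2, 4] @ H3
      branch[0] choose=1:
        H0 returns 4
        H1 returns [4]
        H2 returns ([4], ())
        H3 returns [([4], ())]
      branch[1] choose=2:
        H0 returns 8
        H1 returns [8]
        H2 returns ([8], ())
        H3 returns [([8], ())]
      branch[2] choose=4:
        H0 returns 16
        H1 returns [16]
        H2 returns ([16], ())
        H3 returns [([16], ())]
  branch[2] choose=4:
    choose[1, 2, 4] @ H3
      branch[0] choose=1:
        H0 returns 4
        H1 returns [4]
        H2 returns ([4], ())
        H3 returns [([4], ())]
      branch[1] choose=2:
        H0 returns 8
        H1 returns [8]
        H2 returns ([8], ())
        H3 returns [([8], ())]
      branch[2] choose=4:
        H0 returns 16
        H1 returns [16]
        H2 returns ([16], ())
        H3 returns [([16], ())]
= [([1], ()), ([2], ()), ([4], ()), ([4], ()), ([8], ()), ([16], ()), ([4], ()), ([8], ()), ([16], ())]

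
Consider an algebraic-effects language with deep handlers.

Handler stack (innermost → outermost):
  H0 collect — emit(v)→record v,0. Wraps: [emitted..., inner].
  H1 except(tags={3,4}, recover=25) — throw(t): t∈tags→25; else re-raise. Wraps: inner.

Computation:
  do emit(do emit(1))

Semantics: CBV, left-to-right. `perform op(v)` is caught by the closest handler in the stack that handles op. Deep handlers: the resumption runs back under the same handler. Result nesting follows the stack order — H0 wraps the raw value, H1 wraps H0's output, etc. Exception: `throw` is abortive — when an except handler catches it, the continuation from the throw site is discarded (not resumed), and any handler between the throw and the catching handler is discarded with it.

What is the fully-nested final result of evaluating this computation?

Working:
emit(1) @ H0 ⇒ out+=1
emit(0) @ H0 ⇒ out+=0
H0 returns [1, 0, 0]
H1 returns [1, 0, 0]
= [1, 0, 0]

Answer: [1, 0, 0]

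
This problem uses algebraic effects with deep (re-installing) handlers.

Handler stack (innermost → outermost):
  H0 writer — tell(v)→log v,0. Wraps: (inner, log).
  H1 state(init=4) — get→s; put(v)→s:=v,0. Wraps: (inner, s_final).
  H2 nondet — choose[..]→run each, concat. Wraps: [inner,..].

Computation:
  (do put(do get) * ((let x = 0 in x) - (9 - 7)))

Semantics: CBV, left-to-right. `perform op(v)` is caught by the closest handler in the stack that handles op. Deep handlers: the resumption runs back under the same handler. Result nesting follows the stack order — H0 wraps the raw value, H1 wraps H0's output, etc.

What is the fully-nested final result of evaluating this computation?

Step-by-step:
get @ H1 ⇒ 4
put(4) @ H1 ⇒ s:=4
H0 returns (0, ())
H1 returns ((0, ()), 4)
H2 returns [((0, ()), 4)]
= [((0, ()), 4)]

Answer: [((0, ()), 4)]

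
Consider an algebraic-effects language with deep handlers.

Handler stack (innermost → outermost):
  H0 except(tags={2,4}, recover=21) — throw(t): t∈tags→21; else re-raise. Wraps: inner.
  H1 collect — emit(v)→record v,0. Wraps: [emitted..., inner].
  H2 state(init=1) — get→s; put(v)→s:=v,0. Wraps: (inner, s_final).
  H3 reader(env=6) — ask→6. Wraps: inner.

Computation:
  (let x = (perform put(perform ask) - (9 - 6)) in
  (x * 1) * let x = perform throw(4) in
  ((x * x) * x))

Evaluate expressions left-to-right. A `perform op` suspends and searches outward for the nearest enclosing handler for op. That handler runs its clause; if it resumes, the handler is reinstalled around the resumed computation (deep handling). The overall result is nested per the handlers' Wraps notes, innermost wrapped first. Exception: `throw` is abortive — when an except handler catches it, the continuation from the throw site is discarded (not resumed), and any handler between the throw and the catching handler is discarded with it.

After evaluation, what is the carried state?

Answer: 6

Evaluation trace:
ask @ H3 ⇒ 6
put(6) @ H2 ⇒ s:=6
throw(4) @ H0 caught ⇒ 21
H1 returns [21]
H2 returns ([21], 6)
H3 returns ([21], 6)
= ([21], 6)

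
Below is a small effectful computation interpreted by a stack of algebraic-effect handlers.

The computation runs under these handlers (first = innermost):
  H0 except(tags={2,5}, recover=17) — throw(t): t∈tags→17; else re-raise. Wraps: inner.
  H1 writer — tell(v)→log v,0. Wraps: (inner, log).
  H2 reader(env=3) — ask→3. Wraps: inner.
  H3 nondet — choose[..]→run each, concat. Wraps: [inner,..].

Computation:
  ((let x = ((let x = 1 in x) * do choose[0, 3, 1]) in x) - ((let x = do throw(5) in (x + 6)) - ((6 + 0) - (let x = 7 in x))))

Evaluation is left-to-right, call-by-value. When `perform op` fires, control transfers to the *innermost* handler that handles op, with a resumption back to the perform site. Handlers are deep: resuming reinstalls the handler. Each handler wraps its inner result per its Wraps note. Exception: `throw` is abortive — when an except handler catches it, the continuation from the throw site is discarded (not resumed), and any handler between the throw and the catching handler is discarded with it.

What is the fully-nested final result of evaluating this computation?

Answer: [(17, ()), (17, ()), (17, ())]

Evaluation trace:
choose[0, 3, 1] @ H3
  branch[0] choose=0:
    throw(5) @ H0 caught ⇒ 17
    H1 returns (17, ())
    H2 returns (17, ())
    H3 returns [(17, ())]
  branch[1] choose=3:
    throw(5) @ H0 caught ⇒ 17
    H1 returns (17, ())
    H2 returns (17, ())
    H3 returns [(17, ())]
  branch[2] choose=1:
    throw(5) @ H0 caught ⇒ 17
    H1 returns (17, ())
    H2 returns (17, ())
    H3 returns [(17, ())]
= [(17, ()), (17, ()), (17, ())]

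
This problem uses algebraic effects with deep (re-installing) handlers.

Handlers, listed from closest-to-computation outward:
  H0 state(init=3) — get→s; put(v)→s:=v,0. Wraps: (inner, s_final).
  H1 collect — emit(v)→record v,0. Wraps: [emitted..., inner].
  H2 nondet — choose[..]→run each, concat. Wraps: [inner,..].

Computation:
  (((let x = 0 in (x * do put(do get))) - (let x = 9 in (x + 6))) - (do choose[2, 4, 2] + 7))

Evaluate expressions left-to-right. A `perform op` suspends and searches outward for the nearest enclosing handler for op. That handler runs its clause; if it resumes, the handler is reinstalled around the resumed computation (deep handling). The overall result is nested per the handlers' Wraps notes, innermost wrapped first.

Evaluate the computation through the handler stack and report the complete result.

Step-by-step:
get @ H0 ⇒ 3
put(3) @ H0 ⇒ s:=3
choose[2, 4, 2] @ H2
  branch[0] choose=2:
    H0 returns (-24, 3)
    H1 returns [(-24, 3)]
    H2 returns [[(-24, 3)]]
  branch[1] choose=4:
    H0 returns (-26, 3)
    H1 returns [(-26, 3)]
    H2 returns [[(-26, 3)]]
  branch[2] choose=2:
    H0 returns (-24, 3)
    H1 returns [(-24, 3)]
    H2 returns [[(-24, 3)]]
= [[(-24, 3)], [(-26, 3)], [(-24, 3)]]

Answer: [[(-24, 3)], [(-26, 3)], [(-24, 3)]]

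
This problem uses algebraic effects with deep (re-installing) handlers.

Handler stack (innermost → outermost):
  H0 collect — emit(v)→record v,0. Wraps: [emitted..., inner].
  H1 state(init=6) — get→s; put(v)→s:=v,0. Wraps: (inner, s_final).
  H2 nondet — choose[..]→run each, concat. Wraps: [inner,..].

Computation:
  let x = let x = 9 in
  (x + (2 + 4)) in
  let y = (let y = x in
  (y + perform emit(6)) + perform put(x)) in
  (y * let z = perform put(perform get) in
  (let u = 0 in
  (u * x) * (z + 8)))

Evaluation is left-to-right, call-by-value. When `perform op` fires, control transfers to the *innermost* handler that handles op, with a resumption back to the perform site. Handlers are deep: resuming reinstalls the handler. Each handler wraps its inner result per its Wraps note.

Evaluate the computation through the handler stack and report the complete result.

Answer: [([6, 0], 15)]

Working:
emit(6) @ H0 ⇒ out+=6
put(15) @ H1 ⇒ s:=15
get @ H1 ⇒ 15
put(15) @ H1 ⇒ s:=15
H0 returns [6, 0]
H1 returns ([6, 0], 15)
H2 returns [([6, 0], 15)]
= [([6, 0], 15)]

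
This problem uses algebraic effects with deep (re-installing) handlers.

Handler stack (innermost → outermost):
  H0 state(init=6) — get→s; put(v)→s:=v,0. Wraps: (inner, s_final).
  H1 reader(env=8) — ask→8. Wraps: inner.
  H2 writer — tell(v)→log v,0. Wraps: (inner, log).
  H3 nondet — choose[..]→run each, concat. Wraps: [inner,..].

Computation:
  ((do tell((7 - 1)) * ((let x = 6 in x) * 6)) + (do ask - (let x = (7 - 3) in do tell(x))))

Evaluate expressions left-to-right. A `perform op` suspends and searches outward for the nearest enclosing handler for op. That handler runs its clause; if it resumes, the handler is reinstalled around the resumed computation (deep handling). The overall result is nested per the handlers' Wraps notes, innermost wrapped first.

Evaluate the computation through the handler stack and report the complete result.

Answer: [((8, 6), (6, 4))]

Evaluation trace:
tell(6) @ H2 ⇒ log+=6
ask @ H1 ⇒ 8
tell(4) @ H2 ⇒ log+=4
H0 returns (8, 6)
H1 returns (8, 6)
H2 returns ((8, 6), (6, 4))
H3 returns [((8, 6), (6, 4))]
= [((8, 6), (6, 4))]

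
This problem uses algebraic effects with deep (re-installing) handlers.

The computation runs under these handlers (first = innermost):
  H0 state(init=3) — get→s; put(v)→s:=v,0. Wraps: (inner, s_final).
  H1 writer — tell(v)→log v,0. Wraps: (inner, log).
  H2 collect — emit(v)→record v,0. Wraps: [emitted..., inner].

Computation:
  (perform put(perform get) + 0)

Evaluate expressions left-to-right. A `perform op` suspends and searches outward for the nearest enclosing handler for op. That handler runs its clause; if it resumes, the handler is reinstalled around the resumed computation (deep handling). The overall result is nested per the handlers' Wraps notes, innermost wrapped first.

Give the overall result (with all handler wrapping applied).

Answer: [((0, 3), ())]

Step-by-step:
get @ H0 ⇒ 3
put(3) @ H0 ⇒ s:=3
H0 returns (0, 3)
H1 returns ((0, 3), ())
H2 returns [((0, 3), ())]
= [((0, 3), ())]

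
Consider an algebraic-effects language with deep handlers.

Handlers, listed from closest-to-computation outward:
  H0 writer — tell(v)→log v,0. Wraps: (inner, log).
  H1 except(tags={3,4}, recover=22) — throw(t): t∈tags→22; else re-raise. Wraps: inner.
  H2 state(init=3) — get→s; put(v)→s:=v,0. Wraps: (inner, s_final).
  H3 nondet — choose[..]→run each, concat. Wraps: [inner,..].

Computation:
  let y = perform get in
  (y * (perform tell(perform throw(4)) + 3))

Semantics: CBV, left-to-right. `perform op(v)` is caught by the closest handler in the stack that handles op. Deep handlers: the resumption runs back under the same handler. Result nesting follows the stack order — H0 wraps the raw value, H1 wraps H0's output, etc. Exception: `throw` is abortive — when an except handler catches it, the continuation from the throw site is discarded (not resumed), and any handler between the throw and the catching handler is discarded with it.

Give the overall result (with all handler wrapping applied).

Answer: [(22, 3)]

Working:
get @ H2 ⇒ 3
throw(4) @ H1 caught ⇒ 22
H2 returns (22, 3)
H3 returns [(22, 3)]
= [(22, 3)]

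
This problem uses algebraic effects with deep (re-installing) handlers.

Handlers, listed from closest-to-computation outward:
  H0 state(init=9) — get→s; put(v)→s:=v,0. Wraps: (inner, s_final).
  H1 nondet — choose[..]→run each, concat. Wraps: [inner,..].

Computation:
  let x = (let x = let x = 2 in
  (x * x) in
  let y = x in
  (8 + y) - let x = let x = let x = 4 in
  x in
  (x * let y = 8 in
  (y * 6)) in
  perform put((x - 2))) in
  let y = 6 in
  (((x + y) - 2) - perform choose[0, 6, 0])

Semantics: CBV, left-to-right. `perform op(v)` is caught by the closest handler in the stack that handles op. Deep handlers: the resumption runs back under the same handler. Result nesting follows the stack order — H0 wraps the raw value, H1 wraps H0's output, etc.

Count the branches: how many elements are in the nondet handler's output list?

Answer: 3

Working:
put(190) @ H0 ⇒ s:=190
choose[0, 6, 0] @ H1
  branch[0] choose=0:
    H0 returns (16, 190)
    H1 returns [(16, 190)]
  branch[1] choose=6:
    H0 returns (10, 190)
    H1 returns [(10, 190)]
  branch[2] choose=0:
    H0 returns (16, 190)
    H1 returns [(16, 190)]
= [(16, 190), (10, 190), (16, 190)]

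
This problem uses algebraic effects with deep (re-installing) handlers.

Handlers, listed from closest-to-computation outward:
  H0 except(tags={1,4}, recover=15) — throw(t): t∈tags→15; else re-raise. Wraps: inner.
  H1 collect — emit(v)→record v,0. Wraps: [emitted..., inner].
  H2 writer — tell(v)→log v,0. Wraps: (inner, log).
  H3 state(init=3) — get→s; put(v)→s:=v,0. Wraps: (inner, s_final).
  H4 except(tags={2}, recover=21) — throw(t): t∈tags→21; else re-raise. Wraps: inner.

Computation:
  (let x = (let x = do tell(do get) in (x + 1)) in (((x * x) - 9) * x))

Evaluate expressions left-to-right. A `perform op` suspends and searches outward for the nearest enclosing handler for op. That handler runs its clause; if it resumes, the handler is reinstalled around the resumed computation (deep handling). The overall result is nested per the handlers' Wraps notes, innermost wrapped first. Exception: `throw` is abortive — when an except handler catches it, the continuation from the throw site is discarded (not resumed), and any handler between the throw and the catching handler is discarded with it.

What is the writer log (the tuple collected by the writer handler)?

Working:
get @ H3 ⇒ 3
tell(3) @ H2 ⇒ log+=3
H0 returns -8
H1 returns [-8]
H2 returns ([-8], (3))
H3 returns (([-8], (3)), 3)
H4 returns (([-8], (3)), 3)
= (([-8], (3)), 3)

Answer: (3)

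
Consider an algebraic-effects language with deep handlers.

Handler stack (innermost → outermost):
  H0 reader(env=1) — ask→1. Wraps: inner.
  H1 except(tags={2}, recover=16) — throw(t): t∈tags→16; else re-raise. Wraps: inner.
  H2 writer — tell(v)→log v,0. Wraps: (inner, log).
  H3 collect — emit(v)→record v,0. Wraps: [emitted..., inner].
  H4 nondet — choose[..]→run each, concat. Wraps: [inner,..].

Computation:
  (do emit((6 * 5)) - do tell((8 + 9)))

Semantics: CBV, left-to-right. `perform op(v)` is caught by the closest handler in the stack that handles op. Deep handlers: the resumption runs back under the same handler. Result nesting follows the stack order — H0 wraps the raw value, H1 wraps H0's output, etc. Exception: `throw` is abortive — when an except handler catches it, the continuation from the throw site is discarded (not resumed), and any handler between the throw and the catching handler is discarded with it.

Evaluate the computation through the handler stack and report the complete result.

Evaluation trace:
emit(30) @ H3 ⇒ out+=30
tell(17) @ H2 ⇒ log+=17
H0 returns 0
H1 returns 0
H2 returns (0, (17))
H3 returns [30, (0, (17))]
H4 returns [[30, (0, (17))]]
= [[30, (0, (17))]]

Answer: [[30, (0, (17))]]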